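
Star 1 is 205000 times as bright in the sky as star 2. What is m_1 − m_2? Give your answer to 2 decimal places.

Pogson: Δm = −2.5 log₁₀(ratio) = −2.5 log₁₀(205000) = −2.5 × 5.3118 = -13.279
Star 1 is brighter, so it has the smaller magnitude: the difference is negative.

m_1 − m_2 ≈ -13.28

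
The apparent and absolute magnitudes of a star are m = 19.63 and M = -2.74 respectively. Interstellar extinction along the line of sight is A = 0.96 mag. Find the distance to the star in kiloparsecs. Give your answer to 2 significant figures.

m − M = 5 log₁₀(d/10 pc) + A  ⇒  19.63 − (-2.74) − 0.96 = 5 log₁₀(d/10)
21.410 = 5 log₁₀(d/10)
log₁₀ d = (m − M − A)/5 + 1 = 5.2820
d = 10^5.2820 = 191400 pc
= 191.4 kpc

d ≈ 190 kpc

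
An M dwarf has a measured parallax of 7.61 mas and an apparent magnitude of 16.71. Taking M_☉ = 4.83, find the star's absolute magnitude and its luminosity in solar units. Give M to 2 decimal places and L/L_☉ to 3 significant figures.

d = 1/p = 1000/7.61 mas = 131.4 pc
M = m − 5 log₁₀ d + 5 = 16.71 − 5·2.1186 + 5 = 11.117
M − M_☉ = 11.117 − 4.83 = 6.287
L/L_☉ = 10^(−0.4 × 6.287) = 3.057×10^-3

M ≈ 11.12; L/L_☉ ≈ 3.06×10^-3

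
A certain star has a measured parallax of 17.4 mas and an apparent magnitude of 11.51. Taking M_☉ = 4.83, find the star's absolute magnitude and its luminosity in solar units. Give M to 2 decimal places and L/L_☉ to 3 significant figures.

M ≈ 7.71; L/L_☉ ≈ 0.0703

d = 1/p = 1000/17.4 mas = 57.47 pc
M = m − 5 log₁₀ d + 5 = 11.51 − 5·1.7595 + 5 = 7.713
M − M_☉ = 7.713 − 4.83 = 2.883
L/L_☉ = 10^(−0.4 × 2.883) = 0.07029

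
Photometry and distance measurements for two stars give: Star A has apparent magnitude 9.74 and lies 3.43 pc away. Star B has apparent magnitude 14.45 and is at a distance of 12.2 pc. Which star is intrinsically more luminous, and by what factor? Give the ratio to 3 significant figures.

Star A is more luminous, by a factor of 6.05.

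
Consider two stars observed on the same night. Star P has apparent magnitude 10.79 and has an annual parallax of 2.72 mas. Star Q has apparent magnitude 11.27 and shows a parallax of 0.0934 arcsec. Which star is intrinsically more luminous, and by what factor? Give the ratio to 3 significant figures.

Star P is more luminous, by a factor of 1830.

Star P: p = 2.72 mas = 2.72×10^-3″ → d = 1/p = 367.6 pc
Star P: M = m − 5 log₁₀ d + 5 = 10.79 − 5·2.5654 + 5 = 2.963
Star Q: d = 1/p = 1/0.0934″ = 10.71 pc
Star Q: M = m − 5 log₁₀ d + 5 = 11.27 − 5·1.0297 + 5 = 11.122
ΔM = M_P − M_Q = 2.963 − (11.122) = -8.159; smaller M is more luminous → Star P.
L ratio = 10^(0.4 |ΔM|) = 10^3.264 = 1835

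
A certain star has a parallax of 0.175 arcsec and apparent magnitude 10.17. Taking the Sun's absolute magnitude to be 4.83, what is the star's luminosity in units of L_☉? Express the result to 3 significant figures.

L/L_☉ ≈ 2.39×10^-3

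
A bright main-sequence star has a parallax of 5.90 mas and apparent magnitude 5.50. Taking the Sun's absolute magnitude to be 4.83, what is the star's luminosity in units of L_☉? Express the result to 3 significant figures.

d = 1/p = 1000/5.90 mas = 169.5 pc
M = m − 5 log₁₀ d + 5 = 5.50 − 5·2.2291 + 5 = -0.646
M − M_☉ = -0.646 − 4.83 = -5.476
L/L_☉ = 10^(−0.4 × -5.476) = 155.0

L/L_☉ ≈ 155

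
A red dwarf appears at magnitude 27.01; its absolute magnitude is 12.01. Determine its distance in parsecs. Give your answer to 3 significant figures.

d ≈ 10000 pc

Distance modulus: m − M = 27.01 − (12.01) = 15.000
m − M = 5 log₁₀ d − 5
log₁₀ d = (m − M)/5 + 1 = 4.0000
d = 10^4.0000 = 10000 pc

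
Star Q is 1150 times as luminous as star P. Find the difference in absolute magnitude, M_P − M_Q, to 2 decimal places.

M_P − M_Q ≈ 7.65

Pogson: ΔM = −2.5 log₁₀(ratio) = −2.5 log₁₀(1150) = −2.5 × 3.0607 = -7.652
Star Q is brighter so has the smaller magnitude: M_P − M_Q is positive.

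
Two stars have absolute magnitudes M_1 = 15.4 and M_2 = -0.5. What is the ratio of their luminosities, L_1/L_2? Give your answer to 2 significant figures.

L_1/L_2 ≈ 4.4×10^-7

ΔM = M_1 − M_2 = 15.9
L_1/L_2 = 10^(−0.4 ΔM) = 10^-6.360 = 4.365×10^-7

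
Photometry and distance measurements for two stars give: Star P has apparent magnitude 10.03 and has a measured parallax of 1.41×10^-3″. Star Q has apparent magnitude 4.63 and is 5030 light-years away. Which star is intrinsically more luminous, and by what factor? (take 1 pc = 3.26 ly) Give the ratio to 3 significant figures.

Star P: d = 1/p = 1/1.41×10^-3″ = 709.2 pc
Star P: M = m − 5 log₁₀ d + 5 = 10.03 − 5·2.8508 + 5 = 0.776
Star Q: d = 5030 ly / 3.26 = 1543 pc
Star Q: M = m − 5 log₁₀ d + 5 = 4.63 − 5·3.1884 + 5 = -6.312
ΔM = M_P − M_Q = 0.776 − (-6.312) = 7.088; smaller M is more luminous → Star Q.
L ratio = 10^(0.4 |ΔM|) = 10^2.835 = 684.1

Star Q is more luminous, by a factor of 684.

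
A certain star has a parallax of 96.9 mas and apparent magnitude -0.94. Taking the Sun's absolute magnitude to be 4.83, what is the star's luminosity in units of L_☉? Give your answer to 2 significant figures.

L/L_☉ ≈ 220

d = 1/p = 1000/96.9 mas = 10.32 pc
M = m − 5 log₁₀ d + 5 = -0.94 − 5·1.0137 + 5 = -1.008
M − M_☉ = -1.008 − 4.83 = -5.838
L/L_☉ = 10^(−0.4 × -5.838) = 216.4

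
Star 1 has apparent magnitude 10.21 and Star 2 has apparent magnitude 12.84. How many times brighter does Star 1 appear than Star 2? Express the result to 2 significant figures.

Δm = 10.21 − (12.84) = -2.63
Flux ratio = 10^(−0.4 Δm) = 10^(−0.4 × -2.63) = 10^1.052 = 11.27

11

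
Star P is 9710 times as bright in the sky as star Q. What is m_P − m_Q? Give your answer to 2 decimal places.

m_P − m_Q ≈ -9.97

Pogson: Δm = −2.5 log₁₀(ratio) = −2.5 log₁₀(9710) = −2.5 × 3.9872 = -9.968
Star P is brighter, so it has the smaller magnitude: the difference is negative.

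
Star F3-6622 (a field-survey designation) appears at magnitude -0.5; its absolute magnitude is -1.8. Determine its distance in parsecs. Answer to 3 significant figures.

Distance modulus: m − M = -0.5 − (-1.8) = 1.300
m − M = 5 log₁₀ d − 5
log₁₀ d = (m − M)/5 + 1 = 1.2600
d = 10^1.2600 = 18.20 pc

d ≈ 18.2 pc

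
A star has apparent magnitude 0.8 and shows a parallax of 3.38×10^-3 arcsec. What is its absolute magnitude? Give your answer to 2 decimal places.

d = 1/p = 1/3.38×10^-3″ = 295.9 pc
5 log₁₀(d/10 pc) = 5 log₁₀(295.9) − 5 = 7.355
M = m − 5 log₁₀(d/10) = 0.8 − 7.355 = -6.555

M ≈ -6.56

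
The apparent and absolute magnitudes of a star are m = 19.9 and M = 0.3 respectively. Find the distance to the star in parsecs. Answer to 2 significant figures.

d ≈ 83000 pc

μ = m − M = 19.600
m − M = 5 log₁₀ d − 5
log₁₀ d = (m − M)/5 + 1 = 4.9200
d = 10^4.9200 = 83180 pc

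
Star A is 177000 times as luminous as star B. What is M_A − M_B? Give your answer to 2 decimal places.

M_A − M_B ≈ -13.12

Pogson: ΔM = −2.5 log₁₀(ratio) = −2.5 log₁₀(177000) = −2.5 × 5.2480 = -13.120
Star A is brighter, so it has the smaller magnitude: the difference is negative.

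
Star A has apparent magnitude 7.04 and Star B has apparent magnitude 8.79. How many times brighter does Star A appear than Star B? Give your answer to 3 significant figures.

Magnitude difference = -1.75
Flux ratio = 10^(−0.4 Δm) = 10^(−0.4 × -1.75) = 10^0.700 = 5.012

5.01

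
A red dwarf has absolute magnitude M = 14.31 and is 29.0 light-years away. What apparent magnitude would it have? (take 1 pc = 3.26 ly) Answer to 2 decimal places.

d = 29.0 ly / 3.26 = 8.896 pc
m = M + 5 log₁₀ d − 5 = 14.31 + 5·0.9492 − 5 = 14.056

m ≈ 14.06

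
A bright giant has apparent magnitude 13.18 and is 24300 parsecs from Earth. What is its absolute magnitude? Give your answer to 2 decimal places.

M ≈ -3.75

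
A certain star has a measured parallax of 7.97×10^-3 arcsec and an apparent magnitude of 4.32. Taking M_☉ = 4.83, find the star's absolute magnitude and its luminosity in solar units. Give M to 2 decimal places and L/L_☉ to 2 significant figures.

d = 1/p = 1/7.97×10^-3″ = 125.5 pc
M = m − 5 log₁₀ d + 5 = 4.32 − 5·2.0985 + 5 = -1.173
M − M_☉ = -1.173 − 4.83 = -6.003
L/L_☉ = 10^(−0.4 × -6.003) = 251.8

M ≈ -1.17; L/L_☉ ≈ 250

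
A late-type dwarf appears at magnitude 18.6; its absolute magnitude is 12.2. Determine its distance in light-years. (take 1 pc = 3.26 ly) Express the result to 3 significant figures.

Distance modulus: m − M = 18.6 − (12.2) = 6.400
m − M = 5 log₁₀ d − 5
log₁₀ d = (m − M)/5 + 1 = 2.2800
d = 10^2.2800 = 190.5 pc
= 621.2 ly

d ≈ 621 ly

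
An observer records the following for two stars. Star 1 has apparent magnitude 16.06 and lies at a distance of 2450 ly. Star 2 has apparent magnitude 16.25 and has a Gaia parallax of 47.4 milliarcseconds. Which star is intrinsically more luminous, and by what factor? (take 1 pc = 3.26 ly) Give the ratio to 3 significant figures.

Star 1 is more luminous, by a factor of 1510.

Star 1: d = 2450 ly / 3.26 = 751.5 pc
Star 1: M = m − 5 log₁₀ d + 5 = 16.06 − 5·2.8759 + 5 = 6.680
Star 2: p = 47.4 mas = 0.0474″ → d = 1/p = 21.10 pc
Star 2: M = m − 5 log₁₀ d + 5 = 16.25 − 5·1.3242 + 5 = 14.629
ΔM = M_1 − M_2 = 6.680 − (14.629) = -7.949; smaller M is more luminous → Star 1.
L ratio = 10^(0.4 |ΔM|) = 10^3.179 = 1512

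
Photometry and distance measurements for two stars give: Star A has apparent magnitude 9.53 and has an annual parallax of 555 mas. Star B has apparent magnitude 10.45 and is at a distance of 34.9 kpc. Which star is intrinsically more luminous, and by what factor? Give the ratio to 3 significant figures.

Star B is more luminous, by a factor of 1.61×10^8.

Star A: p = 555 mas = 0.555″ → d = 1/p = 1.802 pc
Star A: M = m − 5 log₁₀ d + 5 = 9.53 − 5·0.2557 + 5 = 13.251
Star B: d = 34.9 kpc = 34900 pc
Star B: M = m − 5 log₁₀ d + 5 = 10.45 − 5·4.5428 + 5 = -7.264
ΔM = M_A − M_B = 13.251 − (-7.264) = 20.516; smaller M is more luminous → Star B.
L ratio = 10^(0.4 |ΔM|) = 10^8.206 = 1.608×10^8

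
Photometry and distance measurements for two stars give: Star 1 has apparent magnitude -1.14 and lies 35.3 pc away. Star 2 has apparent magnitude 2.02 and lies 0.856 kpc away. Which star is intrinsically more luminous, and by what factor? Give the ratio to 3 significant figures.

Star 2 is more luminous, by a factor of 32.0.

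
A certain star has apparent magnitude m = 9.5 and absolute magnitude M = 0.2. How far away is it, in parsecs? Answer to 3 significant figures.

d ≈ 724 pc

μ = m − M = 9.300
m − M = 5 log₁₀ d − 5
log₁₀ d = (m − M)/5 + 1 = 2.8600
d = 10^2.8600 = 724.4 pc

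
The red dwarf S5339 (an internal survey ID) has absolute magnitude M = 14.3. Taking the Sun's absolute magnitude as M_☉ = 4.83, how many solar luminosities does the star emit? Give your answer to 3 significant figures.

M − M_☉ = 14.3 − 4.83 = 9.470
L/L_☉ = 10^(−0.4 (M − M_☉)) = 10^-3.788 = 1.629×10^-4

L/L_☉ ≈ 1.63×10^-4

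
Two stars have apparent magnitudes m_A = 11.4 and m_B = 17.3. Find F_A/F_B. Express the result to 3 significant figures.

F_A/F_B ≈ 229

Δm = 11.4 − (17.3) = -5.9
Flux ratio = 10^(−0.4 Δm) = 10^(−0.4 × -5.9) = 10^2.360 = 229.1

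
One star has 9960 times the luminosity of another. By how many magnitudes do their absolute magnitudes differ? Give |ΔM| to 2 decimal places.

Pogson: ΔM = −2.5 log₁₀(ratio) = −2.5 log₁₀(9960) = −2.5 × 3.9983 = -9.996

|ΔM| ≈ 10.00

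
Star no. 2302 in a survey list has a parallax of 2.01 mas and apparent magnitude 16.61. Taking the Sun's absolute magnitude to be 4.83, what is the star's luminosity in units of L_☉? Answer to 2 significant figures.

d = 1/p = 1000/2.01 mas = 497.5 pc
M = m − 5 log₁₀ d + 5 = 16.61 − 5·2.6968 + 5 = 8.126
M − M_☉ = 8.126 − 4.83 = 3.296
L/L_☉ = 10^(−0.4 × 3.296) = 0.04804

L/L_☉ ≈ 0.048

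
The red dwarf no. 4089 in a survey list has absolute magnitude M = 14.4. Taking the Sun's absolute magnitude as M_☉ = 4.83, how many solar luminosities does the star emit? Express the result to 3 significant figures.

M − M_☉ = 14.4 − 4.83 = 9.570
L/L_☉ = 10^(−0.4 (M − M_☉)) = 10^-3.828 = 1.486×10^-4

L/L_☉ ≈ 1.49×10^-4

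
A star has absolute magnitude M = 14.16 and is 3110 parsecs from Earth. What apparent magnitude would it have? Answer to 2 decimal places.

m = M + 5 log₁₀ d − 5 = 14.16 + 5·3.4928 − 5 = 26.624

m ≈ 26.62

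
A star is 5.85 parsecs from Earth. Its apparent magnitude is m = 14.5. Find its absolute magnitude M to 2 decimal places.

5 log₁₀(d/10 pc) = 5 log₁₀(5.850) − 5 = -1.164
M = m − 5 log₁₀(d/10) = 14.5 + 1.164 = 15.664

M ≈ 15.66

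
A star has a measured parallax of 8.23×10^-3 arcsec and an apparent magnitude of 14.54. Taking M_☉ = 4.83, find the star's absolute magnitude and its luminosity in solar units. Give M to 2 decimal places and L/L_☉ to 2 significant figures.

M ≈ 9.12; L/L_☉ ≈ 0.019

d = 1/p = 1/8.23×10^-3″ = 121.5 pc
M = m − 5 log₁₀ d + 5 = 14.54 − 5·2.0846 + 5 = 9.117
M − M_☉ = 9.117 − 4.83 = 4.287
L/L_☉ = 10^(−0.4 × 4.287) = 0.01928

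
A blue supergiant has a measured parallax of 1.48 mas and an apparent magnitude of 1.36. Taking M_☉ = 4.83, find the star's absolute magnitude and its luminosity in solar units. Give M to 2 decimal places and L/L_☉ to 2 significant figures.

d = 1/p = 1000/1.48 mas = 675.7 pc
M = m − 5 log₁₀ d + 5 = 1.36 − 5·2.8297 + 5 = -7.789
M − M_☉ = -7.789 − 4.83 = -12.619
L/L_☉ = 10^(−0.4 × -12.619) = 111600

M ≈ -7.79; L/L_☉ ≈ 110000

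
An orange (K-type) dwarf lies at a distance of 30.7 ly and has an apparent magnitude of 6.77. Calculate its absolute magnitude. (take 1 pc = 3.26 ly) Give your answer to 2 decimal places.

d = 30.7 ly / 3.26 = 9.417 pc
5 log₁₀(d/10 pc) = 5 log₁₀(9.417) − 5 = -0.130
M = m − 5 log₁₀(d/10) = 6.77 + 0.130 = 6.900

M ≈ 6.90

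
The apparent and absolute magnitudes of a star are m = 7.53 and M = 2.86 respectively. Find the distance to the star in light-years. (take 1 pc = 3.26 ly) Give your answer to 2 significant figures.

d ≈ 280 ly

μ = m − M = 4.670
m − M = 5 log₁₀ d − 5
log₁₀ d = (m − M)/5 + 1 = 1.9340
d = 10^1.9340 = 85.90 pc
= 280.0 ly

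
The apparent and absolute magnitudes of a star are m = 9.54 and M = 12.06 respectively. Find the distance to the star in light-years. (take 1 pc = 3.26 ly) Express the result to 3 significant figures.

d ≈ 10.2 ly

Distance modulus: m − M = 9.54 − (12.06) = -2.520
m − M = 5 log₁₀ d − 5
log₁₀ d = (m − M)/5 + 1 = 0.4960
d = 10^0.4960 = 3.133 pc
= 10.21 ly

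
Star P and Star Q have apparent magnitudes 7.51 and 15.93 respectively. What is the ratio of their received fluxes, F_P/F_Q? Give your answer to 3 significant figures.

F_P/F_Q ≈ 2330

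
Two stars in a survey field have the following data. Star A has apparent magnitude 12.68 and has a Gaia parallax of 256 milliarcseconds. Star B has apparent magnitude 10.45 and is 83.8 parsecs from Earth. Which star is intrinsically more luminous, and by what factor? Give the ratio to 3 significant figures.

Star A: p = 256 mas = 0.256″ → d = 1/p = 3.906 pc
Star A: M = m − 5 log₁₀ d + 5 = 12.68 − 5·0.5918 + 5 = 14.721
Star B: M = m − 5 log₁₀ d + 5 = 10.45 − 5·1.9232 + 5 = 5.834
ΔM = M_A − M_B = 14.721 − (5.834) = 8.887; smaller M is more luminous → Star B.
L ratio = 10^(0.4 |ΔM|) = 10^3.555 = 3589

Star B is more luminous, by a factor of 3590.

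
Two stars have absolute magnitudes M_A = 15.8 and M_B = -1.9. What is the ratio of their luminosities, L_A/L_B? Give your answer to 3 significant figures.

L_A/L_B ≈ 8.32×10^-8

ΔM = M_A − M_B = 17.7
L_A/L_B = 10^(−0.4 ΔM) = 10^-7.080 = 8.318×10^-8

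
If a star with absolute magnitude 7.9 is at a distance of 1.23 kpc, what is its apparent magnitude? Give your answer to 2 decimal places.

m ≈ 18.35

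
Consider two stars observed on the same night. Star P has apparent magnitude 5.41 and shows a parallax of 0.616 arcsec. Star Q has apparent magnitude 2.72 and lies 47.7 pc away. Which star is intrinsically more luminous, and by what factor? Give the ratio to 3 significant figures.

Star Q is more luminous, by a factor of 10300.

Star P: d = 1/p = 1/0.616″ = 1.623 pc
Star P: M = m − 5 log₁₀ d + 5 = 5.41 − 5·0.2104 + 5 = 9.358
Star Q: M = m − 5 log₁₀ d + 5 = 2.72 − 5·1.6785 + 5 = -0.673
ΔM = M_P − M_Q = 9.358 − (-0.673) = 10.030; smaller M is more luminous → Star Q.
L ratio = 10^(0.4 |ΔM|) = 10^4.012 = 10280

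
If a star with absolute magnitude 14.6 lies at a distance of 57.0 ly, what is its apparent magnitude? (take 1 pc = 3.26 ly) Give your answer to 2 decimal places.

m ≈ 15.81

d = 57.0 ly / 3.26 = 17.48 pc
m = M + 5 log₁₀ d − 5 = 14.6 + 5·1.2427 − 5 = 15.813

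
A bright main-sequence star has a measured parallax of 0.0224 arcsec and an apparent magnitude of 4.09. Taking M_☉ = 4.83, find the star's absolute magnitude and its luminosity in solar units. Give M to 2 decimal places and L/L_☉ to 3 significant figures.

d = 1/p = 1/0.0224″ = 44.64 pc
M = m − 5 log₁₀ d + 5 = 4.09 − 5·1.6498 + 5 = 0.841
M − M_☉ = 0.841 − 4.83 = -3.989
L/L_☉ = 10^(−0.4 × -3.989) = 39.40

M ≈ 0.84; L/L_☉ ≈ 39.4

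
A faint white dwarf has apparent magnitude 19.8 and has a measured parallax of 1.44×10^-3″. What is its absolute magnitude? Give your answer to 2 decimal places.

M ≈ 10.59

d = 1/p = 1/1.44×10^-3″ = 694.4 pc
5 log₁₀(d/10 pc) = 5 log₁₀(694.4) − 5 = 9.208
M = m − 5 log₁₀(d/10) = 19.8 − 9.208 = 10.592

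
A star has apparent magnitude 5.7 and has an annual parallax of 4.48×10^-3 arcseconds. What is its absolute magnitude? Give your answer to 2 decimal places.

M ≈ -1.04

d = 1/p = 1/4.48×10^-3″ = 223.2 pc
5 log₁₀(d/10 pc) = 5 log₁₀(223.2) − 5 = 6.744
M = m − 5 log₁₀(d/10) = 5.7 − 6.744 = -1.044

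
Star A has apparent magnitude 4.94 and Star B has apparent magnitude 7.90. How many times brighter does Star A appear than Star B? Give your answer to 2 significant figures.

15

Magnitude difference = -2.96
Flux ratio = 10^(−0.4 Δm) = 10^(−0.4 × -2.96) = 10^1.184 = 15.28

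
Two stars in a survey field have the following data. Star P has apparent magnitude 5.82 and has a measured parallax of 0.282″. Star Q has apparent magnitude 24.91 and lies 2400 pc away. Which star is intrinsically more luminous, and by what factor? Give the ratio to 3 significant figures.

Star P: d = 1/p = 1/0.282″ = 3.546 pc
Star P: M = m − 5 log₁₀ d + 5 = 5.82 − 5·0.5498 + 5 = 8.071
Star Q: M = m − 5 log₁₀ d + 5 = 24.91 − 5·3.3802 + 5 = 13.009
ΔM = M_P − M_Q = 8.071 − (13.009) = -4.938; smaller M is more luminous → Star P.
L ratio = 10^(0.4 |ΔM|) = 10^1.975 = 94.42

Star P is more luminous, by a factor of 94.4.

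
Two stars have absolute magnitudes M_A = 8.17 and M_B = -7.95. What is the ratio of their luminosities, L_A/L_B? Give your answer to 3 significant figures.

L_A/L_B ≈ 3.56×10^-7

ΔM = M_A − M_B = 16.12
L_A/L_B = 10^(−0.4 ΔM) = 10^-6.448 = 3.565×10^-7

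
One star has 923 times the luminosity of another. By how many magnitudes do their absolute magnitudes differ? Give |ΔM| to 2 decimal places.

|ΔM| ≈ 7.41

Pogson: ΔM = −2.5 log₁₀(ratio) = −2.5 log₁₀(923) = −2.5 × 2.9652 = -7.413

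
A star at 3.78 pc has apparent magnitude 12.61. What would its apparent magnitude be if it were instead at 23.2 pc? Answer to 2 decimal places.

m ≈ 16.55

Flux ∝ 1/d², so Δm = 5 log₁₀(d₂/d₁) = 5 log₁₀(23.2/3.78) = 3.940
m₂ = m₁ + Δm = 12.61 + (3.940) = 16.550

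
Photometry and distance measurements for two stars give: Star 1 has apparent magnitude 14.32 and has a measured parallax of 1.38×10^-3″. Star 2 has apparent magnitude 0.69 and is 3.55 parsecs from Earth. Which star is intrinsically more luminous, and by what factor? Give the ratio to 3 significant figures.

Star 2 is more luminous, by a factor of 6.80.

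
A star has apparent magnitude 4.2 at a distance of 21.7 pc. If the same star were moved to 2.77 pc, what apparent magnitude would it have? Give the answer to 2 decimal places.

m ≈ -0.27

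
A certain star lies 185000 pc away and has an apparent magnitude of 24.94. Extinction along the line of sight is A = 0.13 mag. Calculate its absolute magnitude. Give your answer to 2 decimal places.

M ≈ 3.47

5 log₁₀(d/10 pc) = 5 log₁₀(185000) − 5 = 21.336
M = m − 5 log₁₀(d/10) − A = 24.94 − 21.336 − 0.13 = 3.474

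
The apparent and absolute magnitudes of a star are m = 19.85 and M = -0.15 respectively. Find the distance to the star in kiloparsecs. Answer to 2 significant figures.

d ≈ 100 kpc

Distance modulus: m − M = 19.85 − (-0.15) = 20.000
m − M = 5 log₁₀ d − 5
log₁₀ d = (m − M)/5 + 1 = 5.0000
d = 10^5.0000 = 100000 pc
= 100.0 kpc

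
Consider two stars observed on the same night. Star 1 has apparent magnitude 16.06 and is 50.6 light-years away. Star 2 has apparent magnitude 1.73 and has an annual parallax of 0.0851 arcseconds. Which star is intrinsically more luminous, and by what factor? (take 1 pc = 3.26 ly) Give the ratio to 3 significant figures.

Star 1: d = 50.6 ly / 3.26 = 15.52 pc
Star 1: M = m − 5 log₁₀ d + 5 = 16.06 − 5·1.1909 + 5 = 15.105
Star 2: d = 1/p = 1/0.0851″ = 11.75 pc
Star 2: M = m − 5 log₁₀ d + 5 = 1.73 − 5·1.0701 + 5 = 1.380
ΔM = M_1 − M_2 = 15.105 − (1.380) = 13.726; smaller M is more luminous → Star 2.
L ratio = 10^(0.4 |ΔM|) = 10^5.490 = 309200

Star 2 is more luminous, by a factor of 309000.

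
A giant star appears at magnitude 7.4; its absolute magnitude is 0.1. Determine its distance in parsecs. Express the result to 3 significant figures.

Distance modulus: m − M = 7.4 − (0.1) = 7.300
m − M = 5 log₁₀ d − 5
log₁₀ d = (m − M)/5 + 1 = 2.4600
d = 10^2.4600 = 288.4 pc

d ≈ 288 pc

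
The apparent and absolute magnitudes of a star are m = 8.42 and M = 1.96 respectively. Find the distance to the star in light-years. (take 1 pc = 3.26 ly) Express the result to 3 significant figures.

μ = m − M = 6.460
m − M = 5 log₁₀ d − 5
log₁₀ d = (m − M)/5 + 1 = 2.2920
d = 10^2.2920 = 195.9 pc
= 638.6 ly

d ≈ 639 ly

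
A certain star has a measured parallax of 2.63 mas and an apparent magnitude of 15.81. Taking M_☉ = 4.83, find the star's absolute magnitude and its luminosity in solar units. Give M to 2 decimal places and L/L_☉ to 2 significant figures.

M ≈ 7.91; L/L_☉ ≈ 0.059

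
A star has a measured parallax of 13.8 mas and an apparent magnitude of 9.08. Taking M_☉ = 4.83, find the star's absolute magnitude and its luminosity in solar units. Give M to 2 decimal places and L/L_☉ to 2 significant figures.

d = 1/p = 1000/13.8 mas = 72.46 pc
M = m − 5 log₁₀ d + 5 = 9.08 − 5·1.8601 + 5 = 4.779
M − M_☉ = 4.779 − 4.83 = -0.051
L/L_☉ = 10^(−0.4 × -0.051) = 1.048

M ≈ 4.78; L/L_☉ ≈ 1.0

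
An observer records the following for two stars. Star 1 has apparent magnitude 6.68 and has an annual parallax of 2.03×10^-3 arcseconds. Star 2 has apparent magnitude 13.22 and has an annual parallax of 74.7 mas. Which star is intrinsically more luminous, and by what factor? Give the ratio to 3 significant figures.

Star 1: d = 1/p = 1/2.03×10^-3″ = 492.6 pc
Star 1: M = m − 5 log₁₀ d + 5 = 6.68 − 5·2.6925 + 5 = -1.783
Star 2: p = 74.7 mas = 0.0747″ → d = 1/p = 13.39 pc
Star 2: M = m − 5 log₁₀ d + 5 = 13.22 − 5·1.1267 + 5 = 12.587
ΔM = M_1 − M_2 = -1.783 − (12.587) = -14.369; smaller M is more luminous → Star 1.
L ratio = 10^(0.4 |ΔM|) = 10^5.748 = 559300

Star 1 is more luminous, by a factor of 559000.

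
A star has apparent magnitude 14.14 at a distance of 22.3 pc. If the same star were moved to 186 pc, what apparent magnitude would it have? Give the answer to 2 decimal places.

Flux ∝ 1/d², so Δm = 5 log₁₀(d₂/d₁) = 5 log₁₀(186/22.3) = 4.606
m₂ = m₁ + Δm = 14.14 + (4.606) = 18.746

m ≈ 18.75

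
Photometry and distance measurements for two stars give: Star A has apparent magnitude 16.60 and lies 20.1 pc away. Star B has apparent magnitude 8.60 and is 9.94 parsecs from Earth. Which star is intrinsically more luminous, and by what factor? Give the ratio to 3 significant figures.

Star A: M = m − 5 log₁₀ d + 5 = 16.60 − 5·1.3032 + 5 = 15.084
Star B: M = m − 5 log₁₀ d + 5 = 8.60 − 5·0.9974 + 5 = 8.613
ΔM = M_A − M_B = 15.084 − (8.613) = 6.471; smaller M is more luminous → Star B.
L ratio = 10^(0.4 |ΔM|) = 10^2.588 = 387.6

Star B is more luminous, by a factor of 388.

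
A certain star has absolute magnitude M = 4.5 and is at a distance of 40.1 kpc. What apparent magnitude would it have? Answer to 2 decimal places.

m ≈ 22.52

d = 40.1 kpc = 40100 pc
m = M + 5 log₁₀ d − 5 = 4.5 + 5·4.6031 − 5 = 22.516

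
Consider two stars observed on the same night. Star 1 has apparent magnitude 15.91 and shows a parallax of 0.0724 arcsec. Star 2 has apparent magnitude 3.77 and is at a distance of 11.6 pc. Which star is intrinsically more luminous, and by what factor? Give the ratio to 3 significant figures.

Star 1: d = 1/p = 1/0.0724″ = 13.81 pc
Star 1: M = m − 5 log₁₀ d + 5 = 15.91 − 5·1.1403 + 5 = 15.209
Star 2: M = m − 5 log₁₀ d + 5 = 3.77 − 5·1.0645 + 5 = 3.448
ΔM = M_1 − M_2 = 15.209 − (3.448) = 11.761; smaller M is more luminous → Star 2.
L ratio = 10^(0.4 |ΔM|) = 10^4.704 = 50630

Star 2 is more luminous, by a factor of 50600.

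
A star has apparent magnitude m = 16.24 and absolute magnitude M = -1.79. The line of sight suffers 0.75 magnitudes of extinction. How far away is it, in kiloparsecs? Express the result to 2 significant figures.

d ≈ 29 kpc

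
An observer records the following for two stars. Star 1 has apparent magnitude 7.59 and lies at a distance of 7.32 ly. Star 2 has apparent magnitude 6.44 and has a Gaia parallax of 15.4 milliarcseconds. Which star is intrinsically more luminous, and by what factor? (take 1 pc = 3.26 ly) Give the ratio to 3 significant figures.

Star 2 is more luminous, by a factor of 2410.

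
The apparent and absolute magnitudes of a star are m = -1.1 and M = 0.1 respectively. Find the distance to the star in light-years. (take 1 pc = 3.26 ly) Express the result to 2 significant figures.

d ≈ 19 ly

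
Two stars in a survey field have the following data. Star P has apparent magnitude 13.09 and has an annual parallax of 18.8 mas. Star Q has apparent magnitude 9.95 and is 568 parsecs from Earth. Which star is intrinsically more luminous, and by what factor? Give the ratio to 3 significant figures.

Star Q is more luminous, by a factor of 2060.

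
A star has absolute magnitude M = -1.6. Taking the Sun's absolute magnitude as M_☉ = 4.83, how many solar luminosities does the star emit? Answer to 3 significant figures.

L/L_☉ ≈ 373

M − M_☉ = -1.6 − 4.83 = -6.430
L/L_☉ = 10^(−0.4 (M − M_☉)) = 10^2.572 = 373.3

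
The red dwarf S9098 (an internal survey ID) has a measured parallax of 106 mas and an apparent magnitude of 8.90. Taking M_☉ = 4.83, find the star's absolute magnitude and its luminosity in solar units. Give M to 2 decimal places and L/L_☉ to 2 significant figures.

M ≈ 9.03; L/L_☉ ≈ 0.021

d = 1/p = 1000/106 mas = 9.434 pc
M = m − 5 log₁₀ d + 5 = 8.90 − 5·0.9747 + 5 = 9.027
M − M_☉ = 9.027 − 4.83 = 4.197
L/L_☉ = 10^(−0.4 × 4.197) = 0.02096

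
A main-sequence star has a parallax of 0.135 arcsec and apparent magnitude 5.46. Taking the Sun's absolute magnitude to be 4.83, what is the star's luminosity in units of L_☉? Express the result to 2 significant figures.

d = 1/p = 1/0.135″ = 7.407 pc
M = m − 5 log₁₀ d + 5 = 5.46 − 5·0.8697 + 5 = 6.112
M − M_☉ = 6.112 − 4.83 = 1.282
L/L_☉ = 10^(−0.4 × 1.282) = 0.3071

L/L_☉ ≈ 0.31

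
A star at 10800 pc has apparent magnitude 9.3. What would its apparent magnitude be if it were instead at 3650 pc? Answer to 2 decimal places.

m ≈ 6.94

Flux ∝ 1/d², so Δm = 5 log₁₀(d₂/d₁) = 5 log₁₀(3650/10800) = -2.356
m₂ = m₁ + Δm = 9.3 + (-2.356) = 6.944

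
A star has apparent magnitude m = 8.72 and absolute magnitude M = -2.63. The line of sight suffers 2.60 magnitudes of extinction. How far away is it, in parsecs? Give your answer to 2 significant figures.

m − M = 5 log₁₀(d/10 pc) + A  ⇒  8.72 − (-2.63) − 2.60 = 5 log₁₀(d/10)
8.750 = 5 log₁₀(d/10)
log₁₀ d = (m − M − A)/5 + 1 = 2.7500
d = 10^2.7500 = 562.3 pc

d ≈ 560 pc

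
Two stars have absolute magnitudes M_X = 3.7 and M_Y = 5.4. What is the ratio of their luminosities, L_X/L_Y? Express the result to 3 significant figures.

L_X/L_Y ≈ 4.79

ΔM = M_X − M_Y = -1.7
L_X/L_Y = 10^(−0.4 ΔM) = 10^0.680 = 4.786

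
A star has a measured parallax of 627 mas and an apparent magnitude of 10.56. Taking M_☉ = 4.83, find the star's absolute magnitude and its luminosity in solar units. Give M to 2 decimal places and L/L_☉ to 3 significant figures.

M ≈ 14.55; L/L_☉ ≈ 1.30×10^-4

d = 1/p = 1000/627 mas = 1.595 pc
M = m − 5 log₁₀ d + 5 = 10.56 − 5·0.2027 + 5 = 14.546
M − M_☉ = 14.546 − 4.83 = 9.716
L/L_☉ = 10^(−0.4 × 9.716) = 1.299×10^-4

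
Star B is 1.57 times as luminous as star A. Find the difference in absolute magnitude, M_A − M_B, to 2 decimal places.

M_A − M_B ≈ 0.49

Pogson: ΔM = −2.5 log₁₀(ratio) = −2.5 log₁₀(1.57) = −2.5 × 0.1959 = -0.490
Star B is brighter so has the smaller magnitude: M_A − M_B is positive.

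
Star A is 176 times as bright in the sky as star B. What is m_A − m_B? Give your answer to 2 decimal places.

m_A − m_B ≈ -5.61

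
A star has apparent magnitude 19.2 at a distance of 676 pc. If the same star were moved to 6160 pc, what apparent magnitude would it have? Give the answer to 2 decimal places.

Flux ∝ 1/d², so Δm = 5 log₁₀(d₂/d₁) = 5 log₁₀(6160/676) = 4.798
m₂ = m₁ + Δm = 19.2 + (4.798) = 23.998

m ≈ 24.00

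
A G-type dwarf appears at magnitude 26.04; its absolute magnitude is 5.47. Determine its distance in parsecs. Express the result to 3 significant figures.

μ = m − M = 20.570
m − M = 5 log₁₀ d − 5
log₁₀ d = (m − M)/5 + 1 = 5.1140
d = 10^5.1140 = 130000 pc

d ≈ 130000 pc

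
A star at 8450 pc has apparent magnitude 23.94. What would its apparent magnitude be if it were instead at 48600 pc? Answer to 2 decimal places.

m ≈ 27.74

Flux ∝ 1/d², so Δm = 5 log₁₀(d₂/d₁) = 5 log₁₀(48600/8450) = 3.799
m₂ = m₁ + Δm = 23.94 + (3.799) = 27.739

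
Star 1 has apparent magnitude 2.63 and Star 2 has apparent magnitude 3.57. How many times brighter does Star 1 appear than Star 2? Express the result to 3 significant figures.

2.38

Magnitude difference = -0.94
Flux ratio = 10^(−0.4 Δm) = 10^(−0.4 × -0.94) = 10^0.376 = 2.377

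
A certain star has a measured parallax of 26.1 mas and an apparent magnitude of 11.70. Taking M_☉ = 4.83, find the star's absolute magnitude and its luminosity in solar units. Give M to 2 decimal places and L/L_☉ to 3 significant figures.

M ≈ 8.78; L/L_☉ ≈ 0.0262

d = 1/p = 1000/26.1 mas = 38.31 pc
M = m − 5 log₁₀ d + 5 = 11.70 − 5·1.5834 + 5 = 8.783
M − M_☉ = 8.783 − 4.83 = 3.953
L/L_☉ = 10^(−0.4 × 3.953) = 0.02623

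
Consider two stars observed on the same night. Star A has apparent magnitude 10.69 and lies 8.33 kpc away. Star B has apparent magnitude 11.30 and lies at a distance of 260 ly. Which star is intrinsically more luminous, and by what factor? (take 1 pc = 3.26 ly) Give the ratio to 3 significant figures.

Star A: d = 8.33 kpc = 8330 pc
Star A: M = m − 5 log₁₀ d + 5 = 10.69 − 5·3.9206 + 5 = -3.913
Star B: d = 260 ly / 3.26 = 79.75 pc
Star B: M = m − 5 log₁₀ d + 5 = 11.30 − 5·1.9018 + 5 = 6.791
ΔM = M_A − M_B = -3.913 − (6.791) = -10.704; smaller M is more luminous → Star A.
L ratio = 10^(0.4 |ΔM|) = 10^4.282 = 19130

Star A is more luminous, by a factor of 19100.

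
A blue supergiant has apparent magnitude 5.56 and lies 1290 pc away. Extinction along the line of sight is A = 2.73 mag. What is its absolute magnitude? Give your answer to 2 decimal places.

M ≈ -7.72

5 log₁₀(d/10 pc) = 5 log₁₀(1290) − 5 = 10.553
M = m − 5 log₁₀(d/10) − A = 5.56 − 10.553 − 2.73 = -7.723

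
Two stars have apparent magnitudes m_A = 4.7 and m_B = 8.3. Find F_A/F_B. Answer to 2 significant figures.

F_A/F_B ≈ 28

Magnitude difference = -3.6
Flux ratio = 10^(−0.4 Δm) = 10^(−0.4 × -3.6) = 10^1.440 = 27.54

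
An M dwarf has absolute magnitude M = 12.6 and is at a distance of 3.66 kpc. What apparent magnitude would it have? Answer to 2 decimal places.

m ≈ 25.42

d = 3.66 kpc = 3660 pc
m = M + 5 log₁₀ d − 5 = 12.6 + 5·3.5635 − 5 = 25.417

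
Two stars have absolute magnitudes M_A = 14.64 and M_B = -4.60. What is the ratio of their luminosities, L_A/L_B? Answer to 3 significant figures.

ΔM = M_A − M_B = 19.24
L_A/L_B = 10^(−0.4 ΔM) = 10^-7.696 = 2.014×10^-8

L_A/L_B ≈ 2.01×10^-8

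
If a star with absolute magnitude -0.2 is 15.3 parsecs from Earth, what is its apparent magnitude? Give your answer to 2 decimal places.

m = M + 5 log₁₀ d − 5 = -0.2 + 5·1.1847 − 5 = 0.723

m ≈ 0.72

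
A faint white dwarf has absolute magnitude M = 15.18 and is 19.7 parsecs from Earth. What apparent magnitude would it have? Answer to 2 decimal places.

m = M + 5 log₁₀ d − 5 = 15.18 + 5·1.2945 − 5 = 16.652

m ≈ 16.65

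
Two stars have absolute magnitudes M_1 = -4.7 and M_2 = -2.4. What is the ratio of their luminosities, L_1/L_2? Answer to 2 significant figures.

ΔM = M_1 − M_2 = -2.3
L_1/L_2 = 10^(−0.4 ΔM) = 10^0.920 = 8.318

L_1/L_2 ≈ 8.3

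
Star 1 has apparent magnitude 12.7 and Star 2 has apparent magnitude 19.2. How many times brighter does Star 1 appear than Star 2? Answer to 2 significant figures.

400

Magnitude difference = -6.5
Flux ratio = 10^(−0.4 Δm) = 10^(−0.4 × -6.5) = 10^2.600 = 398.1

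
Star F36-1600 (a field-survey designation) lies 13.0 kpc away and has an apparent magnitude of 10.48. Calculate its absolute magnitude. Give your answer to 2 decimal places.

d = 13.0 kpc = 13000 pc
5 log₁₀(d/10 pc) = 5 log₁₀(13000) − 5 = 15.570
M = m − 5 log₁₀(d/10) = 10.48 − 15.570 = -5.090

M ≈ -5.09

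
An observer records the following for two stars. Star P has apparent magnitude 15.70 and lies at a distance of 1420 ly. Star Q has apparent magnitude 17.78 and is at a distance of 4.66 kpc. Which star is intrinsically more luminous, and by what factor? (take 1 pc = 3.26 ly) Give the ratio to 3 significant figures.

Star P: d = 1420 ly / 3.26 = 435.6 pc
Star P: M = m − 5 log₁₀ d + 5 = 15.70 − 5·2.6391 + 5 = 7.505
Star Q: d = 4.66 kpc = 4660 pc
Star Q: M = m − 5 log₁₀ d + 5 = 17.78 − 5·3.6684 + 5 = 4.438
ΔM = M_P − M_Q = 7.505 − (4.438) = 3.067; smaller M is more luminous → Star Q.
L ratio = 10^(0.4 |ΔM|) = 10^1.227 = 16.85

Star Q is more luminous, by a factor of 16.9.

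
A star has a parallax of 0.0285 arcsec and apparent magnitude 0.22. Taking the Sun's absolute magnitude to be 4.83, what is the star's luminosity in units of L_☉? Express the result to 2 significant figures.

d = 1/p = 1/0.0285″ = 35.09 pc
M = m − 5 log₁₀ d + 5 = 0.22 − 5·1.5452 + 5 = -2.506
M − M_☉ = -2.506 − 4.83 = -7.336
L/L_☉ = 10^(−0.4 × -7.336) = 859.6

L/L_☉ ≈ 860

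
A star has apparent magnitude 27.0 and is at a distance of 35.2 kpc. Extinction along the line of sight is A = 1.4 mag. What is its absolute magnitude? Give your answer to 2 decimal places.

M ≈ 7.87

d = 35.2 kpc = 35200 pc
5 log₁₀(d/10 pc) = 5 log₁₀(35200) − 5 = 17.733
M = m − 5 log₁₀(d/10) − A = 27.0 − 17.733 − 1.4 = 7.867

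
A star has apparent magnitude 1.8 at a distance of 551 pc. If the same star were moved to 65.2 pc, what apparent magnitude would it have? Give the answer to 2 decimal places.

m ≈ -2.83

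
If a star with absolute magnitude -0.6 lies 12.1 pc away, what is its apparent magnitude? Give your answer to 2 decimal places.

m ≈ -0.19

m = M + 5 log₁₀ d − 5 = -0.6 + 5·1.0828 − 5 = -0.186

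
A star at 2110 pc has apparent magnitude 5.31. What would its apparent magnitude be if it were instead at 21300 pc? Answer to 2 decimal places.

Flux ∝ 1/d², so Δm = 5 log₁₀(d₂/d₁) = 5 log₁₀(21300/2110) = 5.020
m₂ = m₁ + Δm = 5.31 + (5.020) = 10.330

m ≈ 10.33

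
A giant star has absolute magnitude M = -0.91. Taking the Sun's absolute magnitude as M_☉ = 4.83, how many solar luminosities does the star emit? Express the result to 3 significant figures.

L/L_☉ ≈ 198

M − M_☉ = -0.91 − 4.83 = -5.740
L/L_☉ = 10^(−0.4 (M − M_☉)) = 10^2.296 = 197.7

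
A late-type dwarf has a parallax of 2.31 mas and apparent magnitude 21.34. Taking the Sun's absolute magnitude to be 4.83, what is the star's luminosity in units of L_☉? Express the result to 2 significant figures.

L/L_☉ ≈ 4.7×10^-4

d = 1/p = 1000/2.31 mas = 432.9 pc
M = m − 5 log₁₀ d + 5 = 21.34 − 5·2.6364 + 5 = 13.158
M − M_☉ = 13.158 − 4.83 = 8.328
L/L_☉ = 10^(−0.4 × 8.328) = 4.664×10^-4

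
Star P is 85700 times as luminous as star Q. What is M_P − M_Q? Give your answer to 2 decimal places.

Pogson: ΔM = −2.5 log₁₀(ratio) = −2.5 log₁₀(85700) = −2.5 × 4.9330 = -12.332
Star P is brighter, so it has the smaller magnitude: the difference is negative.

M_P − M_Q ≈ -12.33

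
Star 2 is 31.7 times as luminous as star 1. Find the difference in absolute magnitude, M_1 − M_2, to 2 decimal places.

M_1 − M_2 ≈ 3.75

Pogson: ΔM = −2.5 log₁₀(ratio) = −2.5 log₁₀(31.7) = −2.5 × 1.5011 = -3.753
Star 2 is brighter so has the smaller magnitude: M_1 − M_2 is positive.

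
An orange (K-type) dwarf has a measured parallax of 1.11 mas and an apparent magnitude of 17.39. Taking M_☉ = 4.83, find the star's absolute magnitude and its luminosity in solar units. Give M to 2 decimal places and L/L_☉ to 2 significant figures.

M ≈ 7.62; L/L_☉ ≈ 0.077

d = 1/p = 1000/1.11 mas = 900.9 pc
M = m − 5 log₁₀ d + 5 = 17.39 − 5·2.9547 + 5 = 7.617
M − M_☉ = 7.617 − 4.83 = 2.787
L/L_☉ = 10^(−0.4 × 2.787) = 0.07680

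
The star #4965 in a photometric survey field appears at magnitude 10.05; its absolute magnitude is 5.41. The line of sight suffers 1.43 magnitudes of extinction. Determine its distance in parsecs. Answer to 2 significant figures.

d ≈ 44 pc

m − M = 5 log₁₀(d/10 pc) + A  ⇒  10.05 − (5.41) − 1.43 = 5 log₁₀(d/10)
3.210 = 5 log₁₀(d/10)
log₁₀ d = (m − M − A)/5 + 1 = 1.6420
d = 10^1.6420 = 43.85 pc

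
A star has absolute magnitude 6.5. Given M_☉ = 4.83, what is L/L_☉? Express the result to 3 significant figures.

M − M_☉ = 6.5 − 4.83 = 1.670
L/L_☉ = 10^(−0.4 (M − M_☉)) = 10^-0.668 = 0.2148

L/L_☉ ≈ 0.215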